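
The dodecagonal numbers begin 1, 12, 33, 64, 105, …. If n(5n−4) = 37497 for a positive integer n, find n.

Set n(5n−4) = 37497, giving 5n² − 4n − 37497 = 0.
So n = (4 + 866) / 10 = 870/10 = 87.

87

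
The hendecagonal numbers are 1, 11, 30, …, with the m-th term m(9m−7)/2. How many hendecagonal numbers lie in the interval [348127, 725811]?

124

The n-th hendecagonal number is n(9n−7)/2.
Smallest index with value ≥ 348127: n = 279 (giving 349308).
Largest index with value ≤ 725811: n = 402 (giving 725811).
Indices 279 through 402: 124 terms.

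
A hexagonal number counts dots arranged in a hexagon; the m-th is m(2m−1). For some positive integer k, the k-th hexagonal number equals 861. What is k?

Set n(2n−1) = 861, giving 2n² − n − 861 = 0.
The discriminant is 1 + 8·861 = 6889, and √6889 = 83.
So n = (1 + 83) / 4 = 84/4 = 21.
Check: 21·(2·21 − 1) = 861. ✓

21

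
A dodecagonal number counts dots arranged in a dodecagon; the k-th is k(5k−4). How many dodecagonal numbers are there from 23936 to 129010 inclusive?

92

The n-th dodecagonal number is n(5n−4).
Smallest index with value ≥ 23936: n = 70 (giving 24220).
Largest index with value ≤ 129010: n = 161 (giving 128961).
Indices 70 through 161: 92 terms.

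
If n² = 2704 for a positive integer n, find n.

52

We need n² = 2704, so n = √2704 = 52.
Check: 52² = 2704. ✓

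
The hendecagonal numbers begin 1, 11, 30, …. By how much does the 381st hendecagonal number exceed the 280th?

300071

381·(9·381 − 7)/2 = 651891 and 280·(9·280 − 7)/2 = 351820.
Difference: 651891 − 351820 = 300071.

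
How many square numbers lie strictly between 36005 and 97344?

The n-th square number is n².
Smallest index with value > 36005: n = 190 (giving 36100).
Largest index with value < 97344: n = 311 (giving 96721).
Indices 190 through 311: 122 terms.

122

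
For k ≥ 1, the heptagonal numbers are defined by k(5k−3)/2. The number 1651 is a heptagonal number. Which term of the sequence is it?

26

Set n(5n−3)/2 = 1651, giving 5n² − 3n − 3302 = 0.
The discriminant is 9 + 40·1651 = 66049, and √66049 = 257.
So n = (3 + 257) / 10 = 260/10 = 26.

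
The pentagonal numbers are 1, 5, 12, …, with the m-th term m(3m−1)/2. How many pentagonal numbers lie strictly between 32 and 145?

The n-th pentagonal number is n(3n−1)/2.
Smallest index with value > 32: n = 5 (giving 35).
Largest index with value < 145: n = 9 (giving 117).
Indices 5 through 9: 5 terms.

5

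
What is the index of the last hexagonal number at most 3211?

Solve n(2n−1) ≤ 3211 for integer n.
n = 40 gives 3160 ≤ 3211, while n = 41 gives 3321 > 3211; so the answer is index 40.

40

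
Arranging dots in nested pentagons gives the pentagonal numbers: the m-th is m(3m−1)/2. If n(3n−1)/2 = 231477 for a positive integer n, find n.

393

Set n(3n−1)/2 = 231477, giving 3n² − n − 462954 = 0.
The discriminant is 1 + 24·231477 = 5555449, and √5555449 = 2357.
So n = (1 + 2357) / 6 = 2358/6 = 393.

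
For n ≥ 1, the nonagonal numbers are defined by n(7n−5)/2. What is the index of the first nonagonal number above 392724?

336

Solve n(7n−5)/2 > 392724 for integer n.
The largest n with value ≤ 392724 is 335 (since 391950 ≤ 392724 < 394296), so the first above is n = 336, value 394296.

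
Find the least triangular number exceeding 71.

78

Solve n(n+1)/2 > 71 for integer n.
The largest n with value ≤ 71 is 11 (since 66 ≤ 71 < 78), so the first above is n = 12, value 78.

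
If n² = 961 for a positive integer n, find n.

We need n² = 961, so n = √961 = 31.

31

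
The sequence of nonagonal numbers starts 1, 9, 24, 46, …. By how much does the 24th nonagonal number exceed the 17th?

987

24·(7·24 − 5)/2 = 1956 and 17·(7·17 − 5)/2 = 969.
Difference: 1956 − 969 = 987.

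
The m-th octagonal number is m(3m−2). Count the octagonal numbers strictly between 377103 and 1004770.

The n-th octagonal number is n(3n−2).
Smallest index with value > 377103: n = 355 (giving 377365).
Largest index with value < 1004770: n = 579 (giving 1004565).
Indices 355 through 579: 225 terms.

225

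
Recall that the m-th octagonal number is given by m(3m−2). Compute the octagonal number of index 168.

The 168th octagonal number is n(3n−2) with n = 168.
168·(3·168 − 2) = 168·502 = 84336.

84336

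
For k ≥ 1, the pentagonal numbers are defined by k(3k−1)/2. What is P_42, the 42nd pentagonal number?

2625

The 42nd pentagonal number is n(3n−1)/2 with n = 42.
42·(3·42 − 1)/2 = 42·125/2 = 2625.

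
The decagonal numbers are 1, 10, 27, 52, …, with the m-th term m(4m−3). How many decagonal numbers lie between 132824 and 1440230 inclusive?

418

The n-th decagonal number is n(4n−3).
Smallest index with value ≥ 132824: n = 183 (giving 133407).
Largest index with value ≤ 1440230: n = 600 (giving 1438200).
Indices 183 through 600: 418 terms.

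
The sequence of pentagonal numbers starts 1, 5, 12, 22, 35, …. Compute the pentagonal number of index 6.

51

The 6th pentagonal number is n(3n−1)/2 with n = 6.
6·(3·6 − 1)/2 = 6·17/2 = 51.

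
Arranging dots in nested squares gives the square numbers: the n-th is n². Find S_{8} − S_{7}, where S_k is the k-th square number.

n² − (n−1)² = 2n − 1, so 8² − 7² = 2·8 − 1 = 15.

15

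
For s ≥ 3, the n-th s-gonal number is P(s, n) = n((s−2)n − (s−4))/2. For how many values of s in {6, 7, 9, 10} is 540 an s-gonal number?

s = 6: P(6, 16) = 496 and P(6, 17) = 561; 540 is not s-gonal.
s = 7: P(7, 15) = 540. ✓
s = 9: P(9, 12) = 474 and P(9, 13) = 559; 540 is not s-gonal.
s = 10: P(10, 12) = 540. ✓
Hits: s ∈ {7, 10} → 2.

2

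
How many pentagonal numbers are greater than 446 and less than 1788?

17

The n-th pentagonal number is n(3n−1)/2.
Smallest index with value > 446: n = 18 (giving 477).
Largest index with value < 1788: n = 34 (giving 1717).
Indices 18 through 34: 17 terms.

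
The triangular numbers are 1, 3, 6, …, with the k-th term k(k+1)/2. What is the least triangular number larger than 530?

561

Solve n(n+1)/2 > 530 for integer n.
The largest n with value ≤ 530 is 32 (since 528 ≤ 530 < 561), so the first above is n = 33, value 561.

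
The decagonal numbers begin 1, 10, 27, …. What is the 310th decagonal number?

310·(4·310 − 3) = 310·1237 = 383470.

383470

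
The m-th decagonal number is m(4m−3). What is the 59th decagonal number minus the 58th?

Consecutive decagonal numbers differ by 8n − 7: here 8·59 − 7 = 465.

465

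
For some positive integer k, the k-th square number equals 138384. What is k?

We need n² = 138384, so n = √138384 = 372.

372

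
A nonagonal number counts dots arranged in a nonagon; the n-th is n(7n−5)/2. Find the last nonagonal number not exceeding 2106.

1956

Solve n(7n−5)/2 ≤ 2106 for integer n.
n = 24 gives 1956 ≤ 2106, while n = 25 gives 2125 > 2106; so the answer is 1956.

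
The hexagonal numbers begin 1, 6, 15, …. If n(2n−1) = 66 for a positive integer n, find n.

Set n(2n−1) = 66, giving 2n² − n − 66 = 0.
So n = (1 + 23) / 4 = 24/4 = 6.

6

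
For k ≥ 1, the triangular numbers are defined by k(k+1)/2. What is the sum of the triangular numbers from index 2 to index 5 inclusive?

Σ i(i+1)/2 = (Σi² + Σi) / 2 over i = 2..5.
Σi = 15 − 1 = 14 and Σi² = 55 − 1 = 54.
(1·54 + 1·14) / 2 = 68/2 = 34.

34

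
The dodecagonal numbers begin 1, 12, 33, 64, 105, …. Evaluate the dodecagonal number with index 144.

103104

The 144th dodecagonal number is n(5n−4) with n = 144.
144·(5·144 − 4) = 144·716 = 103104.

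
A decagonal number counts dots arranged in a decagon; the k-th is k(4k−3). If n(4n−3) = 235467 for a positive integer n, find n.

243

Set n(4n−3) = 235467, giving 4n² − 3n − 235467 = 0.
The discriminant is 9 + 16·235467 = 3767481, and √3767481 = 1941.
So n = (3 + 1941) / 8 = 1944/8 = 243.
Check: 243·(4·243 − 3) = 235467. ✓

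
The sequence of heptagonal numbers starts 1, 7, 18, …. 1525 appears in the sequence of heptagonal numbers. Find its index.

25

Set n(5n−3)/2 = 1525, giving 5n² − 3n − 3050 = 0.
The discriminant is 9 + 40·1525 = 61009, and √61009 = 247.
So n = (3 + 247) / 10 = 250/10 = 25.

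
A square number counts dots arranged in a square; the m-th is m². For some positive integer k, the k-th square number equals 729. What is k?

We need n² = 729, so n = √729 = 27.

27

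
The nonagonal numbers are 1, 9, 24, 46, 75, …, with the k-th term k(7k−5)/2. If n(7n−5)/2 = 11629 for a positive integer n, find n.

58

Set n(7n−5)/2 = 11629, giving 7n² − 5n − 23258 = 0.
The discriminant is 25 + 56·11629 = 651249, and √651249 = 807.
So n = (5 + 807) / 14 = 812/14 = 58.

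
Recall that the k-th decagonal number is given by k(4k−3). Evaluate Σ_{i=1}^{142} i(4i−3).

3827681

Σ i(4i−3) = 4Σi² − 3Σi over i = 1..142.
Σi = 10153 and Σi² = 964535.
4·964535 − 3·10153 = 3827681.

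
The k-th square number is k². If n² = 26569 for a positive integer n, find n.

We need n² = 26569, so n = √26569 = 163.

163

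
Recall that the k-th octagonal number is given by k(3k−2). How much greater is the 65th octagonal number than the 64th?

385

Consecutive octagonal numbers differ by 6n − 5: here 6·65 − 5 = 385.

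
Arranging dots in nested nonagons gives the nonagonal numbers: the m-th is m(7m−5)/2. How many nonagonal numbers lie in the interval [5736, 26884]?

48

The n-th nonagonal number is n(7n−5)/2.
Smallest index with value ≥ 5736: n = 41 (giving 5781).
Largest index with value ≤ 26884: n = 88 (giving 26884).
Indices 41 through 88: 48 terms.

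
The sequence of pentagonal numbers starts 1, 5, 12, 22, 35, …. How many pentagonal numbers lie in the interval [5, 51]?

5

The n-th pentagonal number is n(3n−1)/2.
Smallest index with value ≥ 5: n = 2 (giving 5).
Largest index with value ≤ 51: n = 6 (giving 51).
Indices 2 through 6: 5 terms.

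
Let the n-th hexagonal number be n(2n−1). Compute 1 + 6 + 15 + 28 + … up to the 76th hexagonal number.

295526

Σ i(2i−1) = 2Σi² − Σi over i = 1..76.
Σi = 2926 and Σi² = 149226.
2·149226 − 1·2926 = 295526.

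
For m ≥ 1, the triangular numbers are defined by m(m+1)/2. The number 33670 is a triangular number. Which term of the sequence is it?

Set n(n+1)/2 = 33670, giving n² + n − 67340 = 0.
The discriminant is 1 + 8·33670 = 269361, and √269361 = 519.
So n = (-1 + 519) / 2 = 518/2 = 259.
Check: 259·260/2 = 33670. ✓

259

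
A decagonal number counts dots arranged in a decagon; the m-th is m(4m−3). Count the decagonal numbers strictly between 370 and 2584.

The n-th decagonal number is n(4n−3).
Smallest index with value > 370: n = 11 (giving 451).
Largest index with value < 2584: n = 25 (giving 2425).
Indices 11 through 25: 15 terms.

15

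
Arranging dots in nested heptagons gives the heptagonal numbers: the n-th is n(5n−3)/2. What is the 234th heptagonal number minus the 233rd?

1166

Consecutive heptagonal numbers differ by 5n − 4: here 5·234 − 4 = 1166.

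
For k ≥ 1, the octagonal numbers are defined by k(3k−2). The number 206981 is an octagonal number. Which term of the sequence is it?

263

Set n(3n−2) = 206981, giving 3n² − 2n − 206981 = 0.
So n = (2 + 1576) / 6 = 1578/6 = 263.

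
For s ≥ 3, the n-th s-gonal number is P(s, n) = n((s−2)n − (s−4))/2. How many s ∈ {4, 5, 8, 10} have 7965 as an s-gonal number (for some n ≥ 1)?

s = 4: P(4, 89) = 7921 and P(4, 90) = 8100; 7965 is not s-gonal.
s = 5: P(5, 73) = 7957 and P(5, 74) = 8177; 7965 is not s-gonal.
s = 8: P(8, 51) = 7701 and P(8, 52) = 8008; 7965 is not s-gonal.
s = 10: P(10, 45) = 7965. ✓
Hits: s ∈ {10} → 1.

1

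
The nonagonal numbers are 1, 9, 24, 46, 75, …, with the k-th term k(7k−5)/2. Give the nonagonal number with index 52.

9334

52·(7·52 − 5)/2 = 52·359/2 = 9334.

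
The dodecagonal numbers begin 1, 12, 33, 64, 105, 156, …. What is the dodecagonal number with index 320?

510720

320·(5·320 − 4) = 320·1596 = 510720.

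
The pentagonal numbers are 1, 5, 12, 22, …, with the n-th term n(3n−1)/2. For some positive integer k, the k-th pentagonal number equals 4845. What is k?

57

Set n(3n−1)/2 = 4845, giving 3n² − n − 9690 = 0.
The discriminant is 1 + 24·4845 = 116281, and √116281 = 341.
So n = (1 + 341) / 6 = 342/6 = 57.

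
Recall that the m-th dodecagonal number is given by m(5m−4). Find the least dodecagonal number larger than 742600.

743436

Solve n(5n−4) > 742600 for integer n.
The largest n with value ≤ 742600 is 385 (since 739585 ≤ 742600 < 743436), so the first above is n = 386, value 743436.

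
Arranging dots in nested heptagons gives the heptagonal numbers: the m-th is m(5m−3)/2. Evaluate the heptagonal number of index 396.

396·(5·396 − 3)/2 = 396·1977/2 = 391446.

391446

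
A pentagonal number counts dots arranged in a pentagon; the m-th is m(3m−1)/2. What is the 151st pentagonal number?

34126

The 151st pentagonal number is n(3n−1)/2 with n = 151.
151·(3·151 − 1)/2 = 151·452/2 = 151·226 = 34126.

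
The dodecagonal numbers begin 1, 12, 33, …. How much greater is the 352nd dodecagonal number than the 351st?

Consecutive dodecagonal numbers differ by 10n − 9: here 10·352 − 9 = 3511.

3511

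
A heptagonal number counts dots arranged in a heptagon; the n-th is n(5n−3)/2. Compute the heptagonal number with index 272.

The 272nd heptagonal number is n(5n−3)/2 with n = 272.
272·(5·272 − 3)/2 = 272·1357/2 = 184552.

184552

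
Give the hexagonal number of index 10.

The 10th hexagonal number is n(2n−1) with n = 10.
10·(2·10 − 1) = 10·19 = 190.

190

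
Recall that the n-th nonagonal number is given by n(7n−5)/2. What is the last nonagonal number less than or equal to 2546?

2484

Solve n(7n−5)/2 ≤ 2546 for integer n.
n = 27 gives 2484 ≤ 2546, while n = 28 gives 2674 > 2546; so the answer is 2484.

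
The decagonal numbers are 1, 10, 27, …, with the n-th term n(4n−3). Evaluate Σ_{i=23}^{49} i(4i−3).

Σ i(4i−3) = 4Σi² − 3Σi over i = 23..49.
Σi = 1225 − 253 = 972 and Σi² = 40425 − 3795 = 36630.
4·36630 − 3·972 = 143604.

143604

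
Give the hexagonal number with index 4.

28

The 4th hexagonal number is n(2n−1) with n = 4.
4·(2·4 − 1) = 4·7 = 28.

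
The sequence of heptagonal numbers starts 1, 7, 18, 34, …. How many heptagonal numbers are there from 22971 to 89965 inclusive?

The n-th heptagonal number is n(5n−3)/2.
Smallest index with value ≥ 22971: n = 97 (giving 23377).
Largest index with value ≤ 89965: n = 190 (giving 89965).
Indices 97 through 190: 94 terms.

94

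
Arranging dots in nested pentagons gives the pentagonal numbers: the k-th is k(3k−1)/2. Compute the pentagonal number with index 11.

176

11·(3·11 − 1)/2 = 11·32/2 = 11·16 = 176.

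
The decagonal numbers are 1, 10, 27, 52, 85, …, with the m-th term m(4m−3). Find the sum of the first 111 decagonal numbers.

1829576

Σ i(4i−3) = 4Σi² − 3Σi over i = 1..111.
Σi = 6216 and Σi² = 462056.
4·462056 − 3·6216 = 1829576.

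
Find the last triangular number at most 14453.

14365

Solve n(n+1)/2 ≤ 14453 for integer n.
n = 169 gives 14365 ≤ 14453, while n = 170 gives 14535 > 14453; so the answer is 14365.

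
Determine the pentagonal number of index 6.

51

The 6th pentagonal number is n(3n−1)/2 with n = 6.
6·(3·6 − 1)/2 = 6·17/2 = 51.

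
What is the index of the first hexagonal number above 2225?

34

Solve n(2n−1) > 2225 for integer n.
The largest n with value ≤ 2225 is 33 (since 2145 ≤ 2225 < 2278), so the first above is n = 34, value 2278.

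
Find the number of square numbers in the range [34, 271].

The n-th square number is n².
Smallest index with value ≥ 34: n = 6 (giving 36).
Largest index with value ≤ 271: n = 16 (giving 256).
Indices 6 through 16: 11 terms.

11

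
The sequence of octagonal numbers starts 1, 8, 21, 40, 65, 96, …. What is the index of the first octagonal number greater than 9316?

Solve n(3n−2) > 9316 for integer n.
The largest n with value ≤ 9316 is 56 (since 9296 ≤ 9316 < 9633), so the first above is n = 57, value 9633.

57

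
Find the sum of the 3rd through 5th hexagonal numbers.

88

Σ i(2i−1) = 2Σi² − Σi over i = 3..5.
Σi = 15 − 3 = 12 and Σi² = 55 − 5 = 50.
2·50 − 1·12 = 88.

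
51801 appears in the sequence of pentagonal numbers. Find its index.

Set n(3n−1)/2 = 51801, giving 3n² − n − 103602 = 0.
The discriminant is 1 + 24·51801 = 1243225, and √1243225 = 1115.
So n = (1 + 1115) / 6 = 1116/6 = 186.
Check: 186·(3·186 − 1)/2 = 51801. ✓

186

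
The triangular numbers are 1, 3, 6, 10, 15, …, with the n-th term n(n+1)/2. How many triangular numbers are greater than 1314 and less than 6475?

63

The n-th triangular number is n(n+1)/2.
Smallest index with value > 1314: n = 51 (giving 1326).
Largest index with value < 6475: n = 113 (giving 6441).
Indices 51 through 113: 63 terms.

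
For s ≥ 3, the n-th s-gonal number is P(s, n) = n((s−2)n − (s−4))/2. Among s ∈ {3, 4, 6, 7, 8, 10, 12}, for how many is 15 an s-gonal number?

s = 3: P(3, 5) = 15. ✓
s = 4: P(4, 3) = 9 and P(4, 4) = 16; 15 is not s-gonal.
s = 6: P(6, 3) = 15. ✓
s = 7: P(7, 2) = 7 and P(7, 3) = 18; 15 is not s-gonal.
s = 8: P(8, 2) = 8 and P(8, 3) = 21; 15 is not s-gonal.
s = 10: P(10, 2) = 10 and P(10, 3) = 27; 15 is not s-gonal.
s = 12: P(12, 2) = 12 and P(12, 3) = 33; 15 is not s-gonal.
Hits: s ∈ {3, 6} → 2.

2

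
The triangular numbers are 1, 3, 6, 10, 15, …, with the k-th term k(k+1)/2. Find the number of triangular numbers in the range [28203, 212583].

415

The n-th triangular number is n(n+1)/2.
Smallest index with value ≥ 28203: n = 237 (giving 28203).
Largest index with value ≤ 212583: n = 651 (giving 212226).
Indices 237 through 651: 415 terms.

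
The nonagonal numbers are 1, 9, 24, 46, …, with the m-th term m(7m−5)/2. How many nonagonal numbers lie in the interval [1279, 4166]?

15

The n-th nonagonal number is n(7n−5)/2.
Smallest index with value ≥ 1279: n = 20 (giving 1350).
Largest index with value ≤ 4166: n = 34 (giving 3961).
Indices 20 through 34: 15 terms.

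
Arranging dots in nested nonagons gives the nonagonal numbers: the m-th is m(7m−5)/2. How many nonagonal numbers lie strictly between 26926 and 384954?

243

The n-th nonagonal number is n(7n−5)/2.
Smallest index with value > 26926: n = 89 (giving 27501).
Largest index with value < 384954: n = 331 (giving 382636).
Indices 89 through 331: 243 terms.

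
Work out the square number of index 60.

3600

The 60th square number is n² with n = 60.
60² = 3600.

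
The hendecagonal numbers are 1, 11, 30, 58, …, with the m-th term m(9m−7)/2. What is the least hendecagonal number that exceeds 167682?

Solve n(9n−7)/2 > 167682 for integer n.
The largest n with value ≤ 167682 is 193 (since 166945 ≤ 167682 < 168683), so the first above is n = 194, value 168683.

168683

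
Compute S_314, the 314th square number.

98596

314² = 98596.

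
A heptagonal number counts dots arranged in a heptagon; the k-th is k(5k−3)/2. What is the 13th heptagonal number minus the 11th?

13·(5·13 − 3)/2 = 403 and 11·(5·11 − 3)/2 = 286.
Difference: 403 − 286 = 117.

117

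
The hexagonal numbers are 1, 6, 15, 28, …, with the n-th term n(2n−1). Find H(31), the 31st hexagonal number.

31·(2·31 − 1) = 31·61 = 1891.

1891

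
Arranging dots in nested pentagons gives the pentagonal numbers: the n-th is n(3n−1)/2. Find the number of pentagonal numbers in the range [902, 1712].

The n-th pentagonal number is n(3n−1)/2.
Smallest index with value ≥ 902: n = 25 (giving 925).
Largest index with value ≤ 1712: n = 33 (giving 1617).
Indices 25 through 33: 9 terms.

9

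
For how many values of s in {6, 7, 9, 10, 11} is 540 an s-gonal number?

2

s = 6: P(6, 16) = 496 and P(6, 17) = 561; 540 is not s-gonal.
s = 7: P(7, 15) = 540. ✓
s = 9: P(9, 12) = 474 and P(9, 13) = 559; 540 is not s-gonal.
s = 10: P(10, 12) = 540. ✓
s = 11: P(11, 11) = 506 and P(11, 12) = 606; 540 is not s-gonal.
Hits: s ∈ {7, 10} → 2.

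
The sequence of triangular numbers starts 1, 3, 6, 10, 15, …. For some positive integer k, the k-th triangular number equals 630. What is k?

35

Set n(n+1)/2 = 630, giving n² + n − 1260 = 0.
The discriminant is 1 + 8·630 = 5041, and √5041 = 71.
So n = (-1 + 71) / 2 = 70/2 = 35.
Check: 35·36/2 = 630. ✓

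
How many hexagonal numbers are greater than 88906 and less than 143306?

56

The n-th hexagonal number is n(2n−1).
Smallest index with value > 88906: n = 212 (giving 89676).
Largest index with value < 143306: n = 267 (giving 142311).
Indices 212 through 267: 56 terms.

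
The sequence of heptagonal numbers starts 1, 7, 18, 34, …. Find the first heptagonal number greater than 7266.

7480

Solve n(5n−3)/2 > 7266 for integer n.
The largest n with value ≤ 7266 is 54 (since 7209 ≤ 7266 < 7480), so the first above is n = 55, value 7480.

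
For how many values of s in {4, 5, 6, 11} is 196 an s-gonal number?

2

s = 4: P(4, 14) = 196. ✓
s = 5: P(5, 11) = 176 and P(5, 12) = 210; 196 is not s-gonal.
s = 6: P(6, 10) = 190 and P(6, 11) = 231; 196 is not s-gonal.
s = 11: P(11, 7) = 196. ✓
Hits: s ∈ {4, 11} → 2.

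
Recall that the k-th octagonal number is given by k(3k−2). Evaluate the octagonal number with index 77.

The 77th octagonal number is n(3n−2) with n = 77.
77·(3·77 − 2) = 77·229 = 17633.

17633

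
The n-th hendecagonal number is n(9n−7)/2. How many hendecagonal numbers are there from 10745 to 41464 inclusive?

The n-th hendecagonal number is n(9n−7)/2.
Smallest index with value ≥ 10745: n = 50 (giving 11075).
Largest index with value ≤ 41464: n = 96 (giving 41136).
Indices 50 through 96: 47 terms.

47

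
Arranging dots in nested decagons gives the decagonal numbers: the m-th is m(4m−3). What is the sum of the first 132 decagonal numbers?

Σ i(4i−3) = 4Σi² − 3Σi over i = 1..132.
Σi = 8778 and Σi² = 775390.
4·775390 − 3·8778 = 3075226.

3075226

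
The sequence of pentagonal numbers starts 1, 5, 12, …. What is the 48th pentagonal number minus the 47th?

142

Consecutive pentagonal numbers differ by 3n − 2: here 3·48 − 2 = 142.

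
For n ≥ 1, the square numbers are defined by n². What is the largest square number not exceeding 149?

144

Solve n² ≤ 149 for integer n.
n = 12 gives 144 ≤ 149, while n = 13 gives 169 > 149; so the answer is 144.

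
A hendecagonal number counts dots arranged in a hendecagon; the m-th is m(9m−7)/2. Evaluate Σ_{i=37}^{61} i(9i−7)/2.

271675

Σ i(9i−7)/2 = (9Σi² − 7Σi) / 2 over i = 37..61.
Σi = 1891 − 666 = 1225 and Σi² = 77531 − 16206 = 61325.
(9·61325 − 7·1225) / 2 = 543350/2 = 271675.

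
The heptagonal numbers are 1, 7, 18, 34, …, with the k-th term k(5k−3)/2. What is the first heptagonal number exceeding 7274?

Solve n(5n−3)/2 > 7274 for integer n.
The largest n with value ≤ 7274 is 54 (since 7209 ≤ 7274 < 7480), so the first above is n = 55, value 7480.

7480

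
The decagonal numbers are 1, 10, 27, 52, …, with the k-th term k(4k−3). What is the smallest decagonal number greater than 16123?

16192

Solve n(4n−3) > 16123 for integer n.
The largest n with value ≤ 16123 is 63 (since 15687 ≤ 16123 < 16192), so the first above is n = 64, value 16192.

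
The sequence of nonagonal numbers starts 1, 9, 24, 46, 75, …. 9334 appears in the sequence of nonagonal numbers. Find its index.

Set n(7n−5)/2 = 9334, giving 7n² − 5n − 18668 = 0.
So n = (5 + 723) / 14 = 728/14 = 52.

52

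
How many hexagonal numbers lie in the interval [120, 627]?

10

The n-th hexagonal number is n(2n−1).
Smallest index with value ≥ 120: n = 8 (giving 120).
Largest index with value ≤ 627: n = 17 (giving 561).
Indices 8 through 17: 10 terms.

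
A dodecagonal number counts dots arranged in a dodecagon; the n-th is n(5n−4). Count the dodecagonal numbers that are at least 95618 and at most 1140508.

340

The n-th dodecagonal number is n(5n−4).
Smallest index with value ≥ 95618: n = 139 (giving 96049).
Largest index with value ≤ 1140508: n = 478 (giving 1140508).
Indices 139 through 478: 340 terms.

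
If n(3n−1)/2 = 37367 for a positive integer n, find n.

158

Set n(3n−1)/2 = 37367, giving 3n² − n − 74734 = 0.
The discriminant is 1 + 24·37367 = 896809, and √896809 = 947.
So n = (1 + 947) / 6 = 948/6 = 158.
Check: 158·(3·158 − 1)/2 = 37367. ✓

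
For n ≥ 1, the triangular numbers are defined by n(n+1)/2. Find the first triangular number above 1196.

1225

Solve n(n+1)/2 > 1196 for integer n.
The largest n with value ≤ 1196 is 48 (since 1176 ≤ 1196 < 1225), so the first above is n = 49, value 1225.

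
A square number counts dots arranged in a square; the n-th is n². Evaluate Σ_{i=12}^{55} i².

56474

Σ_{i=12}^{55} i² = 56980 − 506 = 56474.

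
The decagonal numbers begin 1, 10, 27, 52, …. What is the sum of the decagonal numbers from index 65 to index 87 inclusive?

Σ i(4i−3) = 4Σi² − 3Σi over i = 65..87.
Σi = 3828 − 2080 = 1748 and Σi² = 223300 − 89440 = 133860.
4·133860 − 3·1748 = 530196.

530196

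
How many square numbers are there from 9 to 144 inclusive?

10

The n-th square number is n².
Smallest index with value ≥ 9: n = 3 (giving 9).
Largest index with value ≤ 144: n = 12 (giving 144).
Indices 3 through 12: 10 terms.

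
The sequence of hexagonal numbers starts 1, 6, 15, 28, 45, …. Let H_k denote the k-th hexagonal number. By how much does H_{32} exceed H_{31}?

125

Consecutive hexagonal numbers differ by 4n − 3: here 4·32 − 3 = 125.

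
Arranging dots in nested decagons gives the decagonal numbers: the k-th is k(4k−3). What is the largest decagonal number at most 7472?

7267

Solve n(4n−3) ≤ 7472 for integer n.
n = 43 gives 7267 ≤ 7472, while n = 44 gives 7612 > 7472; so the answer is 7267.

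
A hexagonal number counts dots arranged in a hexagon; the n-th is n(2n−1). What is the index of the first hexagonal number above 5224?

52

Solve n(2n−1) > 5224 for integer n.
The largest n with value ≤ 5224 is 51 (since 5151 ≤ 5224 < 5356), so the first above is n = 52, value 5356.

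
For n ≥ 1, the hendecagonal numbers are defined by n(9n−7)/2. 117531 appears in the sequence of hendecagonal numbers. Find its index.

162

Set n(9n−7)/2 = 117531, giving 9n² − 7n − 235062 = 0.
So n = (7 + 2909) / 18 = 2916/18 = 162.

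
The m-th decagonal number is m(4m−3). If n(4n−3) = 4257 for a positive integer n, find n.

33

Set n(4n−3) = 4257, giving 4n² − 3n − 4257 = 0.
So n = (3 + 261) / 8 = 264/8 = 33.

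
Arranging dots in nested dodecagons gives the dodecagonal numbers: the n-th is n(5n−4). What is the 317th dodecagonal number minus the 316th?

3161

Consecutive dodecagonal numbers differ by 10n − 9: here 10·317 − 9 = 3161.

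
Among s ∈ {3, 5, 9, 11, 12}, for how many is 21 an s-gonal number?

s = 3: P(3, 6) = 21. ✓
s = 5: P(5, 3) = 12 and P(5, 4) = 22; 21 is not s-gonal.
s = 9: P(9, 2) = 9 and P(9, 3) = 24; 21 is not s-gonal.
s = 11: P(11, 2) = 11 and P(11, 3) = 30; 21 is not s-gonal.
s = 12: P(12, 2) = 12 and P(12, 3) = 33; 21 is not s-gonal.
Hits: s ∈ {3} → 1.

1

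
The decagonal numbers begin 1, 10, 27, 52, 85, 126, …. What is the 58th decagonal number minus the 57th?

Consecutive decagonal numbers differ by 8n − 7: here 8·58 − 7 = 457.

457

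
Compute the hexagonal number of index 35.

35·(2·35 − 1) = 35·69 = 2415.

2415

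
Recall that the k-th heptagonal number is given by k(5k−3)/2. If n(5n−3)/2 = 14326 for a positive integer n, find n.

76

Set n(5n−3)/2 = 14326, giving 5n² − 3n − 28652 = 0.
So n = (3 + 757) / 10 = 760/10 = 76.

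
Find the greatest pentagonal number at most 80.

Solve n(3n−1)/2 ≤ 80 for integer n.
n = 7 gives 70 ≤ 80, while n = 8 gives 92 > 80; so the answer is 70.

70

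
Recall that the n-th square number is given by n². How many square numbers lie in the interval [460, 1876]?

22

The n-th square number is n².
Smallest index with value ≥ 460: n = 22 (giving 484).
Largest index with value ≤ 1876: n = 43 (giving 1849).
Indices 22 through 43: 22 terms.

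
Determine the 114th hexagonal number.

The 114th hexagonal number is n(2n−1) with n = 114.
114·(2·114 − 1) = 114·227 = 25878.

25878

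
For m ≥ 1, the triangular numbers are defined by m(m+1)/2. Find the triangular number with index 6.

21

6·7/2 = 42/2 = 21.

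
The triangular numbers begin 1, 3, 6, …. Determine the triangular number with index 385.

74305

The 385th triangular number is n(n+1)/2 with n = 385.
385·386/2 = 148610/2 = 74305.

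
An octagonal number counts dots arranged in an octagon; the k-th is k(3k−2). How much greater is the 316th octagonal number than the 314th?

3776

316·(3·316 − 2) = 298936 and 314·(3·314 − 2) = 295160.
Difference: 298936 − 295160 = 3776.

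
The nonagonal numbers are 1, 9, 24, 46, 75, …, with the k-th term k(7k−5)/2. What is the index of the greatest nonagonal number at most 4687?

Solve n(7n−5)/2 ≤ 4687 for integer n.
n = 36 gives 4446 ≤ 4687, while n = 37 gives 4699 > 4687; so the answer is index 36.

36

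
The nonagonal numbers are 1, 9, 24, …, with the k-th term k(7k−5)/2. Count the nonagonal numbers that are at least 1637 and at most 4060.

13

The n-th nonagonal number is n(7n−5)/2.
Smallest index with value ≥ 1637: n = 22 (giving 1639).
Largest index with value ≤ 4060: n = 34 (giving 3961).
Indices 22 through 34: 13 terms.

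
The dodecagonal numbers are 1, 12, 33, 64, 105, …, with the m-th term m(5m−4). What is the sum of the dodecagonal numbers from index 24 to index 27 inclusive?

12622

Σ i(5i−4) = 5Σi² − 4Σi over i = 24..27.
Σi = 378 − 276 = 102 and Σi² = 6930 − 4324 = 2606.
5·2606 − 4·102 = 12622.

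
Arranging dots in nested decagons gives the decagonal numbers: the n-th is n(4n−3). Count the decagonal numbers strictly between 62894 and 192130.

The n-th decagonal number is n(4n−3).
Smallest index with value > 62894: n = 126 (giving 63126).
Largest index with value < 192130: n = 219 (giving 191187).
Indices 126 through 219: 94 terms.

94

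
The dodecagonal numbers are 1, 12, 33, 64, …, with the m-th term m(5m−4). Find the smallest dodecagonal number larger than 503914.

504348

Solve n(5n−4) > 503914 for integer n.
The largest n with value ≤ 503914 is 317 (since 501177 ≤ 503914 < 504348), so the first above is n = 318, value 504348.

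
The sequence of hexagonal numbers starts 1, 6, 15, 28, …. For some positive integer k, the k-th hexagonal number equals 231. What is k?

Set n(2n−1) = 231, giving 2n² − n − 231 = 0.
The discriminant is 1 + 8·231 = 1849, and √1849 = 43.
So n = (1 + 43) / 4 = 44/4 = 11.
Check: 11·(2·11 − 1) = 231. ✓

11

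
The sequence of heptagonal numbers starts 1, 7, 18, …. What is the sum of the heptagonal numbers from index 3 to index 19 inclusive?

Σ i(5i−3)/2 = (5Σi² − 3Σi) / 2 over i = 3..19.
Σi = 190 − 3 = 187 and Σi² = 2470 − 5 = 2465.
(5·2465 − 3·187) / 2 = 11764/2 = 5882.

5882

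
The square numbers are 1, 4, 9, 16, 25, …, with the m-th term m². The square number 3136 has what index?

We need n² = 3136, so n = √3136 = 56.
Check: 56² = 3136. ✓

56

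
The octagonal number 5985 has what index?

45

Set n(3n−2) = 5985, giving 3n² − 2n − 5985 = 0.
The discriminant is 4 + 12·5985 = 71824, and √71824 = 268.
So n = (2 + 268) / 6 = 270/6 = 45.
Check: 45·(3·45 − 2) = 5985. ✓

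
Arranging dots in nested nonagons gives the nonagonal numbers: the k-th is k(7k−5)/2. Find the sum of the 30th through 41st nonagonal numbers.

52366

Σ i(7i−5)/2 = (7Σi² − 5Σi) / 2 over i = 30..41.
Σi = 861 − 435 = 426 and Σi² = 23821 − 8555 = 15266.
(7·15266 − 5·426) / 2 = 104732/2 = 52366.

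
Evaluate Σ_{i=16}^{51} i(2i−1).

Σ i(2i−1) = 2Σi² − Σi over i = 16..51.
Σi = 1326 − 120 = 1206 and Σi² = 45526 − 1240 = 44286.
2·44286 − 1·1206 = 87366.

87366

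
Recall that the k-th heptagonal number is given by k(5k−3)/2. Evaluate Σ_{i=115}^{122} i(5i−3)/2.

Σ i(5i−3)/2 = (5Σi² − 3Σi) / 2 over i = 115..122.
Σi = 7503 − 6555 = 948 and Σi² = 612745 − 500365 = 112380.
(5·112380 − 3·948) / 2 = 559056/2 = 279528.

279528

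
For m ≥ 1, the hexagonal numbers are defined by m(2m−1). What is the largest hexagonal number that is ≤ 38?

28

Solve n(2n−1) ≤ 38 for integer n.
n = 4 gives 28 ≤ 38, while n = 5 gives 45 > 38; so the answer is 28.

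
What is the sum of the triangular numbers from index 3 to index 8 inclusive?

Σ i(i+1)/2 = (Σi² + Σi) / 2 over i = 3..8.
Σi = 36 − 3 = 33 and Σi² = 204 − 5 = 199.
(1·199 + 1·33) / 2 = 232/2 = 116.

116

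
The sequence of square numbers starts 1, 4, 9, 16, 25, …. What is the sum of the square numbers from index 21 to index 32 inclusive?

Σ_{i=21}^{32} i² = 11440 − 2870 = 8570.

8570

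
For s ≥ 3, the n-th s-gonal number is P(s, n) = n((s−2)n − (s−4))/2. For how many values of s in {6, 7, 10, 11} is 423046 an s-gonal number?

1

s = 6: P(6, 460) = 422740 and P(6, 461) = 424581; 423046 is not s-gonal.
s = 7: P(7, 411) = 421686 and P(7, 412) = 423742; 423046 is not s-gonal.
s = 10: P(10, 325) = 421525 and P(10, 326) = 424126; 423046 is not s-gonal.
s = 11: P(11, 307) = 423046. ✓
Hits: s ∈ {11} → 1.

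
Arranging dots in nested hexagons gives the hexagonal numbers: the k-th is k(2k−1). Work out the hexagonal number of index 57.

6441

The 57th hexagonal number is n(2n−1) with n = 57.
57·(2·57 − 1) = 57·113 = 6441.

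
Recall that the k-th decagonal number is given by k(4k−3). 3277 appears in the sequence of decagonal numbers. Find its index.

Set n(4n−3) = 3277, giving 4n² − 3n − 3277 = 0.
The discriminant is 9 + 16·3277 = 52441, and √52441 = 229.
So n = (3 + 229) / 8 = 232/8 = 29.

29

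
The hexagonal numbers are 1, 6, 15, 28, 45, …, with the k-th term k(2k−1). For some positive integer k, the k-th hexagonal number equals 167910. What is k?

290

Set n(2n−1) = 167910, giving 2n² − n − 167910 = 0.
The discriminant is 1 + 8·167910 = 1343281, and √1343281 = 1159.
So n = (1 + 1159) / 4 = 1160/4 = 290.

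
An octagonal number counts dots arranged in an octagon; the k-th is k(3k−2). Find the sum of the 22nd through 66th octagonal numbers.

Σ i(3i−2) = 3Σi² − 2Σi over i = 22..66.
Σi = 2211 − 231 = 1980 and Σi² = 98021 − 3311 = 94710.
3·94710 − 2·1980 = 280170.

280170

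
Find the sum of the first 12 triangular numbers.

Σ i(i+1)/2 = (Σi² + Σi) / 2 over i = 1..12.
Σi = 78 and Σi² = 650.
(1·650 + 1·78) / 2 = 728/2 = 364.

364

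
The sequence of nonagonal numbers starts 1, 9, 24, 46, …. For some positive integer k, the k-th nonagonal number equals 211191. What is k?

246

Set n(7n−5)/2 = 211191, giving 7n² − 5n − 422382 = 0.
The discriminant is 25 + 56·211191 = 11826721, and √11826721 = 3439.
So n = (5 + 3439) / 14 = 3444/14 = 246.
Check: 246·(7·246 − 5)/2 = 211191. ✓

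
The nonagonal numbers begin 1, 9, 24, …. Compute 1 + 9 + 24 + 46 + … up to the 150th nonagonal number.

3948650

Σ i(7i−5)/2 = (7Σi² − 5Σi) / 2 over i = 1..150.
Σi = 11325 and Σi² = 1136275.
(7·1136275 − 5·11325) / 2 = 7897300/2 = 3948650.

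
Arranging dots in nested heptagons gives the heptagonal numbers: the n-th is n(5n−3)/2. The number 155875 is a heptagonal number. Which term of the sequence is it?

250

Set n(5n−3)/2 = 155875, giving 5n² − 3n − 311750 = 0.
So n = (3 + 2497) / 10 = 2500/10 = 250.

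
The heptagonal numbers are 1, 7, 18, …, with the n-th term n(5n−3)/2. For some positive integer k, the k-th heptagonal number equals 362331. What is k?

381

Set n(5n−3)/2 = 362331, giving 5n² − 3n − 724662 = 0.
The discriminant is 9 + 40·362331 = 14493249, and √14493249 = 3807.
So n = (3 + 3807) / 10 = 3810/10 = 381.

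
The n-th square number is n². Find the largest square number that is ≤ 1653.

1600

Solve n² ≤ 1653 for integer n.
n = 40 gives 1600 ≤ 1653, while n = 41 gives 1681 > 1653; so the answer is 1600.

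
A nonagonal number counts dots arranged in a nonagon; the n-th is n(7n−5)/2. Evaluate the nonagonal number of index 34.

The 34th nonagonal number is n(7n−5)/2 with n = 34.
34·(7·34 − 5)/2 = 34·233/2 = 3961.

3961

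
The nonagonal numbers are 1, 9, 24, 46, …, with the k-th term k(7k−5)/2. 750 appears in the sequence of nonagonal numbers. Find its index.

15

Set n(7n−5)/2 = 750, giving 7n² − 5n − 1500 = 0.
So n = (5 + 205) / 14 = 210/14 = 15.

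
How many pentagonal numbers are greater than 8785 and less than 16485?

The n-th pentagonal number is n(3n−1)/2.
Smallest index with value > 8785: n = 77 (giving 8855).
Largest index with value < 16485: n = 104 (giving 16172).
Indices 77 through 104: 28 terms.

28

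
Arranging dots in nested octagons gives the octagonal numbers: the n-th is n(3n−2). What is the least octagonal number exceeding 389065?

Solve n(3n−2) > 389065 for integer n.
The largest n with value ≤ 389065 is 360 (since 388080 ≤ 389065 < 390241), so the first above is n = 361, value 390241.

390241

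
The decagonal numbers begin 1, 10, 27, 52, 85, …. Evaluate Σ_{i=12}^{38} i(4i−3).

Σ i(4i−3) = 4Σi² − 3Σi over i = 12..38.
Σi = 741 − 66 = 675 and Σi² = 19019 − 506 = 18513.
4·18513 − 3·675 = 72027.

72027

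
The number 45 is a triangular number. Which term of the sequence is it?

Set n(n+1)/2 = 45, giving n² + n − 90 = 0.
So n = (-1 + 19) / 2 = 18/2 = 9.
Check: 9·10/2 = 45. ✓

9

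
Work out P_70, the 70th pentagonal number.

7315

The 70th pentagonal number is n(3n−1)/2 with n = 70.
70·(3·70 − 1)/2 = 70·209/2 = 7315.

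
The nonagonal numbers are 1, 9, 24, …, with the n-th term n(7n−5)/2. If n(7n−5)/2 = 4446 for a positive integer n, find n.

36

Set n(7n−5)/2 = 4446, giving 7n² − 5n − 8892 = 0.
The discriminant is 25 + 56·4446 = 249001, and √249001 = 499.
So n = (5 + 499) / 14 = 504/14 = 36.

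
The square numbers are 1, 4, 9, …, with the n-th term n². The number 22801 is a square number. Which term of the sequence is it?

151

We need n² = 22801, so n = √22801 = 151.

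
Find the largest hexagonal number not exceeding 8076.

Solve n(2n−1) ≤ 8076 for integer n.
n = 63 gives 7875 ≤ 8076, while n = 64 gives 8128 > 8076; so the answer is 7875.

7875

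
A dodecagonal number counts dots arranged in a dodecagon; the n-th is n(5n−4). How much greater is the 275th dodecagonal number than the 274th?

Consecutive dodecagonal numbers differ by 10n − 9: here 10·275 − 9 = 2741.

2741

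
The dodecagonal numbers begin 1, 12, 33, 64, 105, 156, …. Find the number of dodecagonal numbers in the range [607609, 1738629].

242

The n-th dodecagonal number is n(5n−4).
Smallest index with value ≥ 607609: n = 349 (giving 607609).
Largest index with value ≤ 1738629: n = 590 (giving 1738140).
Indices 349 through 590: 242 terms.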